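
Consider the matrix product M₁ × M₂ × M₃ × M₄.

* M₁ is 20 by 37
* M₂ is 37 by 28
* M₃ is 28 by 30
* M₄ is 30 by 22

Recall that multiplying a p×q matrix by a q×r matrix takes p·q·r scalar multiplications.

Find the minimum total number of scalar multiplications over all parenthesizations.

Adjacent pairs: M₁M₂ = 20·37·28 = 20720; M₂M₃ = 37·28·30 = 31080; M₃M₄ = 28·30·22 = 18480.
Length 3: M₁..M₃: k=1: 0+31080+20·37·30=53280; k=2: 20720+0+20·28·30=37520 → min 37520 | M₂..M₄: k=2: 0+18480+37·28·22=41272; k=3: 31080+0+37·30·22=55500 → min 41272.
Length 4: M₁..M₄: k=1: 0+41272+20·37·22=57552; k=2: 20720+18480+20·28·22=51520; k=3: 37520+0+20·30·22=50720 → min 50720.
Optimal order: (((M₁ × M₂) × M₃) × M₄) with cost 50720.

50720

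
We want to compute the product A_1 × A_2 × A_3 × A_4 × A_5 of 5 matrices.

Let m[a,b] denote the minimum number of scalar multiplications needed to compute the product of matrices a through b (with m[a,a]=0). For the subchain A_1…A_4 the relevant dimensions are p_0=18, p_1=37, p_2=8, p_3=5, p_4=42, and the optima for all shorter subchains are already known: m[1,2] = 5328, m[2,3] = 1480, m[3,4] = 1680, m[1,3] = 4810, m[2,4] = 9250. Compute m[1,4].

8590

m[1,4] = min over k∈[1,3] of m[1,k]+m[k+1,4]+p_{0}·p_k·p_{4}.
k=1: 0 + 9250 + 18·37·42 = 37222; k=2: 5328 + 1680 + 18·8·42 = 13056; k=3: 4810 + 0 + 18·5·42 = 8590.
Minimum: 8590 at k=3.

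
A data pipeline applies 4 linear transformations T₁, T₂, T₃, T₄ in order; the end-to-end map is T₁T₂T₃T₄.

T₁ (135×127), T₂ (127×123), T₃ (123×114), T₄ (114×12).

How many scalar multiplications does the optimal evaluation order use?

561456

Adjacent pairs: T₁T₂ = 135·127·123 = 2108835; T₂T₃ = 127·123·114 = 1780794; T₃T₄ = 123·114·12 = 168264.
Length 3: T₁..T₃: k=1: 0+1780794+135·127·114=3735324; k=2: 2108835+0+135·123·114=4001805 → min 3735324 | T₂..T₄: k=2: 0+168264+127·123·12=355716; k=3: 1780794+0+127·114·12=1954530 → min 355716.
Length 4: T₁..T₄: k=1: 0+355716+135·127·12=561456; k=2: 2108835+168264+135·123·12=2476359; k=3: 3735324+0+135·114·12=3920004 → min 561456.
Optimal order: (T₁(T₂(T₃T₄))) with cost 561456.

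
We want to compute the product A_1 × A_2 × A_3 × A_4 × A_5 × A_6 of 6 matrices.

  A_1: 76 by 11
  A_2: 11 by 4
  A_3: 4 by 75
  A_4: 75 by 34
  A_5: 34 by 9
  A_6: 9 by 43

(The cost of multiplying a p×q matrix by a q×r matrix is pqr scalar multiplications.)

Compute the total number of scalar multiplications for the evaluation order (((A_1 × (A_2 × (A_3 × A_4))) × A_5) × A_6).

92788

(A_3 × A_4): 4×75 by 75×34 → 4×34, cost 4·75·34 = 10200
(A_2 × (A_3 × A_4)): 11×4 by 4×34 → 11×34, cost 11·4·34 = 1496; cumulative 11696
(A_1 × (A_2 × (A_3 × A_4))): 76×11 by 11×34 → 76×34, cost 76·11·34 = 28424; cumulative 40120
((A_1 × (A_2 × (A_3 × A_4))) × A_5): 76×34 by 34×9 → 76×9, cost 76·34·9 = 23256; cumulative 63376
(((A_1 × (A_2 × (A_3 × A_4))) × A_5) × A_6): 76×9 by 9×43 → 76×43, cost 76·9·43 = 29412; cumulative 92788
Total: 92788 scalar multiplications.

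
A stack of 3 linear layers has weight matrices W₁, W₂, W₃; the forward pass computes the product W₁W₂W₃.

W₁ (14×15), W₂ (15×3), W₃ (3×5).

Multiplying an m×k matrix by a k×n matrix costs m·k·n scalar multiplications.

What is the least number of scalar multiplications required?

Order (W₁(W₂W₃)): (W₂W₃): 15×3 by 3×5 → 15×5, cost 15·3·5 = 225; (W₁(W₂W₃)): 14×15 by 15×5 → 14×5, cost 14·15·5 = 1050; cumulative 1275. Total 1275.
Order ((W₁W₂)W₃): (W₁W₂): 14×15 by 15×3 → 14×3, cost 14·15·3 = 630; ((W₁W₂)W₃): 14×3 by 3×5 → 14×5, cost 14·3·5 = 210; cumulative 840. Total 840.
Minimum: 840.

840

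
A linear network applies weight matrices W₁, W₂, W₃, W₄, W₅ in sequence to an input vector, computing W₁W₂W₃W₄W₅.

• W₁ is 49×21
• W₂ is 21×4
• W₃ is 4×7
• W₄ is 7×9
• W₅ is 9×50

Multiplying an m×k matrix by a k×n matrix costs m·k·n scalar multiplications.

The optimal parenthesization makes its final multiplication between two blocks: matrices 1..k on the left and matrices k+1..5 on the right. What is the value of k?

Adjacent pairs: W₁W₂ = 49·21·4 = 4116; W₂W₃ = 21·4·7 = 588; W₃W₄ = 4·7·9 = 252; W₄W₅ = 7·9·50 = 3150.
Length 3: W₁..W₃: k=1: 0+588+49·21·7=7791; k=2: 4116+0+49·4·7=5488 → min 5488 | W₂..W₄: k=2: 0+252+21·4·9=1008; k=3: 588+0+21·7·9=1911 → min 1008 | W₃..W₅: k=3: 0+3150+4·7·50=4550; k=4: 252+0+4·9·50=2052 → min 2052.
Length 4: W₁..W₄: k=1: 0+1008+49·21·9=10269; k=2: 4116+252+49·4·9=6132; k=3: 5488+0+49·7·9=8575 → min 6132 | W₂..W₅: k=2: 0+2052+21·4·50=6252; k=3: 588+3150+21·7·50=11088; k=4: 1008+0+21·9·50=10458 → min 6252.
Top-level splits: k=1: (W₁..W₁)·(W₂..W₅) → 0+6252+49·21·50 = 57702; k=2: (W₁..W₂)·(W₃..W₅) → 4116+2052+49·4·50 = 15968; k=3: (W₁..W₃)·(W₄..W₅) → 5488+3150+49·7·50 = 25788; k=4: (W₁..W₄)·(W₅..W₅) → 6132+0+49·9·50 = 28182.
Best split is after W₂, i.e. k = 2.

2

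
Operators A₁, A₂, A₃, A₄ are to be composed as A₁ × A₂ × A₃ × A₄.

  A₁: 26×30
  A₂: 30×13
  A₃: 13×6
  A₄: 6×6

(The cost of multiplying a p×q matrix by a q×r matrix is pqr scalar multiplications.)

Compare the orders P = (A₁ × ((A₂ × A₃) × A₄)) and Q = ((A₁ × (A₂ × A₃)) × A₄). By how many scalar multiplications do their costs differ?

144

Order P = (A₁ × ((A₂ × A₃) × A₄)): (A₂ × A₃): 30×13 by 13×6 → 30×6, cost 30·13·6 = 2340; ((A₂ × A₃) × A₄): 30×6 by 6×6 → 30×6, cost 30·6·6 = 1080; cumulative 3420; (A₁ × ((A₂ × A₃) × A₄)): 26×30 by 30×6 → 26×6, cost 26·30·6 = 4680; cumulative 8100. Total 8100.
Order Q = ((A₁ × (A₂ × A₃)) × A₄): (A₂ × A₃): 30×13 by 13×6 → 30×6, cost 30·13·6 = 2340; (A₁ × (A₂ × A₃)): 26×30 by 30×6 → 26×6, cost 26·30·6 = 4680; cumulative 7020; ((A₁ × (A₂ × A₃)) × A₄): 26×6 by 6×6 → 26×6, cost 26·6·6 = 936; cumulative 7956. Total 7956.
Difference: |8100 − 7956| = 144.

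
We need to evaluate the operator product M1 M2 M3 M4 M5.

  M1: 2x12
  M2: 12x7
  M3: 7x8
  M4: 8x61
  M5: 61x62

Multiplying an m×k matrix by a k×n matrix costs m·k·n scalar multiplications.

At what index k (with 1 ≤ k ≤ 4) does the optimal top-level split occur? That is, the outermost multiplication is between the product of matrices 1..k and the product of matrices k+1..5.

Adjacent pairs: M1M2 = 2·12·7 = 168; M2M3 = 12·7·8 = 672; M3M4 = 7·8·61 = 3416; M4M5 = 8·61·62 = 30256.
Length 3: M1..M3: k=1: 0+672+2·12·8=864; k=2: 168+0+2·7·8=280 → min 280 | M2..M4: k=2: 0+3416+12·7·61=8540; k=3: 672+0+12·8·61=6528 → min 6528 | M3..M5: k=3: 0+30256+7·8·62=33728; k=4: 3416+0+7·61·62=29890 → min 29890.
Length 4: M1..M4: k=1: 0+6528+2·12·61=7992; k=2: 168+3416+2·7·61=4438; k=3: 280+0+2·8·61=1256 → min 1256 | M2..M5: k=2: 0+29890+12·7·62=35098; k=3: 672+30256+12·8·62=36880; k=4: 6528+0+12·61·62=51912 → min 35098.
Top-level splits: k=1: (M1..M1)·(M2..M5) → 0+35098+2·12·62 = 36586; k=2: (M1..M2)·(M3..M5) → 168+29890+2·7·62 = 30926; k=3: (M1..M3)·(M4..M5) → 280+30256+2·8·62 = 31528; k=4: (M1..M4)·(M5..M5) → 1256+0+2·61·62 = 8820.
Best split is after M4, i.e. k = 4.

4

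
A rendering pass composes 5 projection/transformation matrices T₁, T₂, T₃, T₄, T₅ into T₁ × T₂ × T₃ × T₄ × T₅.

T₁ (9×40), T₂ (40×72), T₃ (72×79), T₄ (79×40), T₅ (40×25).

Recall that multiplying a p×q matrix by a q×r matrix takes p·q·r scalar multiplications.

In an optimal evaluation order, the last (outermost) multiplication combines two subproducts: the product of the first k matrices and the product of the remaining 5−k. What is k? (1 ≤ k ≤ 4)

Adjacent pairs: T₁T₂ = 9·40·72 = 25920; T₂T₃ = 40·72·79 = 227520; T₃T₄ = 72·79·40 = 227520; T₄T₅ = 79·40·25 = 79000.
Length 3: T₁..T₃: k=1: 0+227520+9·40·79=255960; k=2: 25920+0+9·72·79=77112 → min 77112 | T₂..T₄: k=2: 0+227520+40·72·40=342720; k=3: 227520+0+40·79·40=353920 → min 342720 | T₃..T₅: k=3: 0+79000+72·79·25=221200; k=4: 227520+0+72·40·25=299520 → min 221200.
Length 4: T₁..T₄: k=1: 0+342720+9·40·40=357120; k=2: 25920+227520+9·72·40=279360; k=3: 77112+0+9·79·40=105552 → min 105552 | T₂..T₅: k=2: 0+221200+40·72·25=293200; k=3: 227520+79000+40·79·25=385520; k=4: 342720+0+40·40·25=382720 → min 293200.
Top-level splits: k=1: (T₁..T₁)·(T₂..T₅) → 0+293200+9·40·25 = 302200; k=2: (T₁..T₂)·(T₃..T₅) → 25920+221200+9·72·25 = 263320; k=3: (T₁..T₃)·(T₄..T₅) → 77112+79000+9·79·25 = 173887; k=4: (T₁..T₄)·(T₅..T₅) → 105552+0+9·40·25 = 114552.
Best split is after T₄, i.e. k = 4.

4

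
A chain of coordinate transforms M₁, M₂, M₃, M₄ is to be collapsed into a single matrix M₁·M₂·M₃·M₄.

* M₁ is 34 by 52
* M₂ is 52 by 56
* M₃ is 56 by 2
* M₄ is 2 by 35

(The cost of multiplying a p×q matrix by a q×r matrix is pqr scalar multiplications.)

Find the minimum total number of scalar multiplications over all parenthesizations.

Adjacent pairs: M₁M₂ = 34·52·56 = 99008; M₂M₃ = 52·56·2 = 5824; M₃M₄ = 56·2·35 = 3920.
Length 3: M₁..M₃: k=1: 0+5824+34·52·2=9360; k=2: 99008+0+34·56·2=102816 → min 9360 | M₂..M₄: k=2: 0+3920+52·56·35=105840; k=3: 5824+0+52·2·35=9464 → min 9464.
Length 4: M₁..M₄: k=1: 0+9464+34·52·35=71344; k=2: 99008+3920+34·56·35=169568; k=3: 9360+0+34·2·35=11740 → min 11740.
Optimal order: ((M₁·(M₂·M₃))·M₄) with cost 11740.

11740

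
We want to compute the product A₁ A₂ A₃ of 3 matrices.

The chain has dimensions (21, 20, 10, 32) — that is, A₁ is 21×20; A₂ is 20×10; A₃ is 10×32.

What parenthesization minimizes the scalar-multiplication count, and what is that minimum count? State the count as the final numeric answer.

10920

(A₁ (A₂ A₃)): cost 19840.
((A₁ A₂) A₃): cost 10920.
Optimal: ((A₁ A₂) A₃) with cost 10920.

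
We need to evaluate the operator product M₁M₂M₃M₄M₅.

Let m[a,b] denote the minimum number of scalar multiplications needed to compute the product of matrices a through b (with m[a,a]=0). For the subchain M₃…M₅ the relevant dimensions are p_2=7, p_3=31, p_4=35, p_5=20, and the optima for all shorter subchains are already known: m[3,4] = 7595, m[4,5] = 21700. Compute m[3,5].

m[3,5] = min over k∈[3,4] of m[3,k]+m[k+1,5]+p_{2}·p_k·p_{5}.
k=3: 0 + 21700 + 7·31·20 = 26040; k=4: 7595 + 0 + 7·35·20 = 12495.
Minimum: 12495 at k=4.

12495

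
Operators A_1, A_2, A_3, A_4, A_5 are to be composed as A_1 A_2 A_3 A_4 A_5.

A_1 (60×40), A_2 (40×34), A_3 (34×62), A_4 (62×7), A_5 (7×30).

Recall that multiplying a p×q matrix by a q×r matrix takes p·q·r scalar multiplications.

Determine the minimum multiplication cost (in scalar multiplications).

Adjacent pairs: A_1A_2 = 60·40·34 = 81600; A_2A_3 = 40·34·62 = 84320; A_3A_4 = 34·62·7 = 14756; A_4A_5 = 62·7·30 = 13020.
Length 3: A_1..A_3: k=1: 0+84320+60·40·62=233120; k=2: 81600+0+60·34·62=208080 → min 208080 | A_2..A_4: k=2: 0+14756+40·34·7=24276; k=3: 84320+0+40·62·7=101680 → min 24276 | A_3..A_5: k=3: 0+13020+34·62·30=76260; k=4: 14756+0+34·7·30=21896 → min 21896.
Length 4: A_1..A_4: k=1: 0+24276+60·40·7=41076; k=2: 81600+14756+60·34·7=110636; k=3: 208080+0+60·62·7=234120 → min 41076 | A_2..A_5: k=2: 0+21896+40·34·30=62696; k=3: 84320+13020+40·62·30=171740; k=4: 24276+0+40·7·30=32676 → min 32676.
Length 5: A_1..A_5: k=1: 0+32676+60·40·30=104676; k=2: 81600+21896+60·34·30=164696; k=3: 208080+13020+60·62·30=332700; k=4: 41076+0+60·7·30=53676 → min 53676.
Optimal order: ((A_1 (A_2 (A_3 A_4))) A_5) with cost 53676.

53676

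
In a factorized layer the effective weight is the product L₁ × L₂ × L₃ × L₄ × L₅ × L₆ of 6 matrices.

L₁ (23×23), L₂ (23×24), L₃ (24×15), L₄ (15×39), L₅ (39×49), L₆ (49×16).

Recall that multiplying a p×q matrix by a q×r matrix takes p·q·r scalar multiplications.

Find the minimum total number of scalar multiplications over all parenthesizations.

Adjacent pairs: L₁L₂ = 23·23·24 = 12696; L₂L₃ = 23·24·15 = 8280; L₃L₄ = 24·15·39 = 14040; L₄L₅ = 15·39·49 = 28665; L₅L₆ = 39·49·16 = 30576.
Length 3: L₁..L₃: k=1: 0+8280+23·23·15=16215; k=2: 12696+0+23·24·15=20976 → min 16215 | L₂..L₄: k=2: 0+14040+23·24·39=35568; k=3: 8280+0+23·15·39=21735 → min 21735 | L₃..L₅: k=3: 0+28665+24·15·49=46305; k=4: 14040+0+24·39·49=59904 → min 46305 | L₄..L₆: k=4: 0+30576+15·39·16=39936; k=5: 28665+0+15·49·16=40425 → min 39936.
Length 4: L₁..L₄: k=1: 0+21735+23·23·39=42366; k=2: 12696+14040+23·24·39=48264; k=3: 16215+0+23·15·39=29670 → min 29670 | L₂..L₅: k=2: 0+46305+23·24·49=73353; k=3: 8280+28665+23·15·49=53850; k=4: 21735+0+23·39·49=65688 → min 53850 | L₃..L₆: k=3: 0+39936+24·15·16=45696; k=4: 14040+30576+24·39·16=59592; k=5: 46305+0+24·49·16=65121 → min 45696.
Length 5: L₁..L₅: k=1: 0+53850+23·23·49=79771; k=2: 12696+46305+23·24·49=86049; k=3: 16215+28665+23·15·49=61785; k=4: 29670+0+23·39·49=73623 → min 61785 | L₂..L₆: k=2: 0+45696+23·24·16=54528; k=3: 8280+39936+23·15·16=53736; k=4: 21735+30576+23·39·16=66663; k=5: 53850+0+23·49·16=71882 → min 53736.
Length 6: L₁..L₆: k=1: 0+53736+23·23·16=62200; k=2: 12696+45696+23·24·16=67224; k=3: 16215+39936+23·15·16=61671; k=4: 29670+30576+23·39·16=74598; k=5: 61785+0+23·49·16=79817 → min 61671.
Optimal order: ((L₁ × (L₂ × L₃)) × (L₄ × (L₅ × L₆))) with cost 61671.

61671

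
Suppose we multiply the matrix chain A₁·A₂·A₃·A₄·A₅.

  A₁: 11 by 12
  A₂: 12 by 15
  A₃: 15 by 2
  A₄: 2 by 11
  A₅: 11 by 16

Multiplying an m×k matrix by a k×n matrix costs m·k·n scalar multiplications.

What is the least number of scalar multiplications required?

1328

Adjacent pairs: A₁A₂ = 11·12·15 = 1980; A₂A₃ = 12·15·2 = 360; A₃A₄ = 15·2·11 = 330; A₄A₅ = 2·11·16 = 352.
Length 3: A₁..A₃: k=1: 0+360+11·12·2=624; k=2: 1980+0+11·15·2=2310 → min 624 | A₂..A₄: k=2: 0+330+12·15·11=2310; k=3: 360+0+12·2·11=624 → min 624 | A₃..A₅: k=3: 0+352+15·2·16=832; k=4: 330+0+15·11·16=2970 → min 832.
Length 4: A₁..A₄: k=1: 0+624+11·12·11=2076; k=2: 1980+330+11·15·11=4125; k=3: 624+0+11·2·11=866 → min 866 | A₂..A₅: k=2: 0+832+12·15·16=3712; k=3: 360+352+12·2·16=1096; k=4: 624+0+12·11·16=2736 → min 1096.
Length 5: A₁..A₅: k=1: 0+1096+11·12·16=3208; k=2: 1980+832+11·15·16=5452; k=3: 624+352+11·2·16=1328; k=4: 866+0+11·11·16=2802 → min 1328.
Optimal order: ((A₁·(A₂·A₃))·(A₄·A₅)) with cost 1328.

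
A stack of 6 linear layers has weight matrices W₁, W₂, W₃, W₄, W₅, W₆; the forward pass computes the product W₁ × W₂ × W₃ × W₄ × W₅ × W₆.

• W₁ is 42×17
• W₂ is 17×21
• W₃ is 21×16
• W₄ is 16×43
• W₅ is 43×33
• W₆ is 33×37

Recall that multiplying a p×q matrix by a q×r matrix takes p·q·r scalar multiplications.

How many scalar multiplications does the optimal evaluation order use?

Adjacent pairs: W₁W₂ = 42·17·21 = 14994; W₂W₃ = 17·21·16 = 5712; W₃W₄ = 21·16·43 = 14448; W₄W₅ = 16·43·33 = 22704; W₅W₆ = 43·33·37 = 52503.
Length 3: W₁..W₃: k=1: 0+5712+42·17·16=17136; k=2: 14994+0+42·21·16=29106 → min 17136 | W₂..W₄: k=2: 0+14448+17·21·43=29799; k=3: 5712+0+17·16·43=17408 → min 17408 | W₃..W₅: k=3: 0+22704+21·16·33=33792; k=4: 14448+0+21·43·33=44247 → min 33792 | W₄..W₆: k=4: 0+52503+16·43·37=77959; k=5: 22704+0+16·33·37=42240 → min 42240.
Length 4: W₁..W₄: k=1: 0+17408+42·17·43=48110; k=2: 14994+14448+42·21·43=67368; k=3: 17136+0+42·16·43=46032 → min 46032 | W₂..W₅: k=2: 0+33792+17·21·33=45573; k=3: 5712+22704+17·16·33=37392; k=4: 17408+0+17·43·33=41531 → min 37392 | W₃..W₆: k=3: 0+42240+21·16·37=54672; k=4: 14448+52503+21·43·37=100362; k=5: 33792+0+21·33·37=59433 → min 54672.
Length 5: W₁..W₅: k=1: 0+37392+42·17·33=60954; k=2: 14994+33792+42·21·33=77892; k=3: 17136+22704+42·16·33=62016; k=4: 46032+0+42·43·33=105630 → min 60954 | W₂..W₆: k=2: 0+54672+17·21·37=67881; k=3: 5712+42240+17·16·37=58016; k=4: 17408+52503+17·43·37=96958; k=5: 37392+0+17·33·37=58149 → min 58016.
Length 6: W₁..W₆: k=1: 0+58016+42·17·37=84434; k=2: 14994+54672+42·21·37=102300; k=3: 17136+42240+42·16·37=84240; k=4: 46032+52503+42·43·37=165357; k=5: 60954+0+42·33·37=112236 → min 84240.
Optimal order: ((W₁ × (W₂ × W₃)) × ((W₄ × W₅) × W₆)) with cost 84240.

84240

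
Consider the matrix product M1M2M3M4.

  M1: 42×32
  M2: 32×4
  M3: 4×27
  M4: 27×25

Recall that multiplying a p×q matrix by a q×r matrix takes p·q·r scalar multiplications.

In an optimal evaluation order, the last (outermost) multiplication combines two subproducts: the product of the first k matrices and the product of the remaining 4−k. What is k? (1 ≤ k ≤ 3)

2

Adjacent pairs: M1M2 = 42·32·4 = 5376; M2M3 = 32·4·27 = 3456; M3M4 = 4·27·25 = 2700.
Length 3: M1..M3: k=1: 0+3456+42·32·27=39744; k=2: 5376+0+42·4·27=9912 → min 9912 | M2..M4: k=2: 0+2700+32·4·25=5900; k=3: 3456+0+32·27·25=25056 → min 5900.
Top-level splits: k=1: (M1..M1)·(M2..M4) → 0+5900+42·32·25 = 39500; k=2: (M1..M2)·(M3..M4) → 5376+2700+42·4·25 = 12276; k=3: (M1..M3)·(M4..M4) → 9912+0+42·27·25 = 38262.
Best split is after M2, i.e. k = 2.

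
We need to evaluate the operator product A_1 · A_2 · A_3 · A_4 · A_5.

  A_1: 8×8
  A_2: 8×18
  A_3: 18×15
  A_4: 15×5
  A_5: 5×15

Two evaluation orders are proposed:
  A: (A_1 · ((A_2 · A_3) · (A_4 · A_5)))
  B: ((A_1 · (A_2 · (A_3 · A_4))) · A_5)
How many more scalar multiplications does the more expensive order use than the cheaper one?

Order A = (A_1 · ((A_2 · A_3) · (A_4 · A_5))): (A_2 · A_3): 8×18 by 18×15 → 8×15, cost 8·18·15 = 2160; (A_4 · A_5): 15×5 by 5×15 → 15×15, cost 15·5·15 = 1125; ((A_2 · A_3) · (A_4 · A_5)): 8×15 by 15×15 → 8×15, cost 8·15·15 = 1800; cumulative 5085; (A_1 · ((A_2 · A_3) · (A_4 · A_5))): 8×8 by 8×15 → 8×15, cost 8·8·15 = 960; cumulative 6045. Total 6045.
Order B = ((A_1 · (A_2 · (A_3 · A_4))) · A_5): (A_3 · A_4): 18×15 by 15×5 → 18×5, cost 18·15·5 = 1350; (A_2 · (A_3 · A_4)): 8×18 by 18×5 → 8×5, cost 8·18·5 = 720; cumulative 2070; (A_1 · (A_2 · (A_3 · A_4))): 8×8 by 8×5 → 8×5, cost 8·8·5 = 320; cumulative 2390; ((A_1 · (A_2 · (A_3 · A_4))) · A_5): 8×5 by 5×15 → 8×15, cost 8·5·15 = 600; cumulative 2990. Total 2990.
Difference: |6045 − 2990| = 3055.

3055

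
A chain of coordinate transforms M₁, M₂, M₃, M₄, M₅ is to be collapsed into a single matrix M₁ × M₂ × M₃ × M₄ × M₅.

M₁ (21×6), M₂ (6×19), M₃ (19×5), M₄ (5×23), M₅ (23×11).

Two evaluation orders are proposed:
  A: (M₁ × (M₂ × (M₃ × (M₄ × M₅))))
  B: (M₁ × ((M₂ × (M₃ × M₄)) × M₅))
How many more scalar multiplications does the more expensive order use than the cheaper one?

Order A = (M₁ × (M₂ × (M₃ × (M₄ × M₅)))): (M₄ × M₅): 5×23 by 23×11 → 5×11, cost 5·23·11 = 1265; (M₃ × (M₄ × M₅)): 19×5 by 5×11 → 19×11, cost 19·5·11 = 1045; cumulative 2310; (M₂ × (M₃ × (M₄ × M₅))): 6×19 by 19×11 → 6×11, cost 6·19·11 = 1254; cumulative 3564; (M₁ × (M₂ × (M₃ × (M₄ × M₅)))): 21×6 by 6×11 → 21×11, cost 21·6·11 = 1386; cumulative 4950. Total 4950.
Order B = (M₁ × ((M₂ × (M₃ × M₄)) × M₅)): (M₃ × M₄): 19×5 by 5×23 → 19×23, cost 19·5·23 = 2185; (M₂ × (M₃ × M₄)): 6×19 by 19×23 → 6×23, cost 6·19·23 = 2622; cumulative 4807; ((M₂ × (M₃ × M₄)) × M₅): 6×23 by 23×11 → 6×11, cost 6·23·11 = 1518; cumulative 6325; (M₁ × ((M₂ × (M₃ × M₄)) × M₅)): 21×6 by 6×11 → 21×11, cost 21·6·11 = 1386; cumulative 7711. Total 7711.
Difference: |4950 − 7711| = 2761.

2761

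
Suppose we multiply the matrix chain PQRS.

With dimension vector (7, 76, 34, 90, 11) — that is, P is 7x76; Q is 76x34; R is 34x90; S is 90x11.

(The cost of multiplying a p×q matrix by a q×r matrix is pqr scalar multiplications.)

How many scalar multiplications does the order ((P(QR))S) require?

(QR): 76×34 by 34×90 → 76×90, cost 76·34·90 = 232560
(P(QR)): 7×76 by 76×90 → 7×90, cost 7·76·90 = 47880; cumulative 280440
((P(QR))S): 7×90 by 90×11 → 7×11, cost 7·90·11 = 6930; cumulative 287370
Total: 287370 scalar multiplications.

287370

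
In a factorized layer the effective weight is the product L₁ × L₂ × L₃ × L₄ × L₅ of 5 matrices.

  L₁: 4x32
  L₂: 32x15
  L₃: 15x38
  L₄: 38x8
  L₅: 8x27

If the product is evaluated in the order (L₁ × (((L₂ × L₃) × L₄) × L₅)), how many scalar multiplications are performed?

38336

(L₂ × L₃): 32×15 by 15×38 → 32×38, cost 32·15·38 = 18240
((L₂ × L₃) × L₄): 32×38 by 38×8 → 32×8, cost 32·38·8 = 9728; cumulative 27968
(((L₂ × L₃) × L₄) × L₅): 32×8 by 8×27 → 32×27, cost 32·8·27 = 6912; cumulative 34880
(L₁ × (((L₂ × L₃) × L₄) × L₅)): 4×32 by 32×27 → 4×27, cost 4·32·27 = 3456; cumulative 38336
Total: 38336 scalar multiplications.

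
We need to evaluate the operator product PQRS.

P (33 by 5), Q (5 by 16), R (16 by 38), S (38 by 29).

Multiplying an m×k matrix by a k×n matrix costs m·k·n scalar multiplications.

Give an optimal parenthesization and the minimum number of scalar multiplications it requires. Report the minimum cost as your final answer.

13335

Adjacent pairs: PQ = 33·5·16 = 2640; QR = 5·16·38 = 3040; RS = 16·38·29 = 17632.
Length 3: P..R: k=1: 0+3040+33·5·38=9310; k=2: 2640+0+33·16·38=22704 → min 9310 | Q..S: k=2: 0+17632+5·16·29=19952; k=3: 3040+0+5·38·29=8550 → min 8550.
Length 4: P..S: k=1: 0+8550+33·5·29=13335; k=2: 2640+17632+33·16·29=35584; k=3: 9310+0+33·38·29=45676 → min 13335.
Optimal parenthesization: (P((QR)S)) with cost 13335.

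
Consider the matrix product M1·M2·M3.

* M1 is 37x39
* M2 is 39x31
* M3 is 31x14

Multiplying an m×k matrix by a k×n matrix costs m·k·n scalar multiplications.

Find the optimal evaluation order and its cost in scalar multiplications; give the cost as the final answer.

37128

(M1·(M2·M3)): cost 37128.
((M1·M2)·M3): cost 60791.
Optimal: (M1·(M2·M3)) with cost 37128.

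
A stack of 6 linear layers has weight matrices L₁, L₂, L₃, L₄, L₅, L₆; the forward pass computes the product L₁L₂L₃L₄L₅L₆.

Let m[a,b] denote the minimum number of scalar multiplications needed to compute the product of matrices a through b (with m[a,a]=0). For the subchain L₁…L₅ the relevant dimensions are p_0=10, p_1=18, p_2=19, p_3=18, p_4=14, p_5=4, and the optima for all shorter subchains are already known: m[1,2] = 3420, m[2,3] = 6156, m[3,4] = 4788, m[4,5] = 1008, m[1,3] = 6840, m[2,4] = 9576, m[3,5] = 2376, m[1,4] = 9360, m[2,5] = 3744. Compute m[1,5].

m[1,5] = min over k∈[1,4] of m[1,k]+m[k+1,5]+p_{0}·p_k·p_{5}.
k=1: 0 + 3744 + 10·18·4 = 4464; k=2: 3420 + 2376 + 10·19·4 = 6556; k=3: 6840 + 1008 + 10·18·4 = 8568; k=4: 9360 + 0 + 10·14·4 = 9920.
Minimum: 4464 at k=1.

4464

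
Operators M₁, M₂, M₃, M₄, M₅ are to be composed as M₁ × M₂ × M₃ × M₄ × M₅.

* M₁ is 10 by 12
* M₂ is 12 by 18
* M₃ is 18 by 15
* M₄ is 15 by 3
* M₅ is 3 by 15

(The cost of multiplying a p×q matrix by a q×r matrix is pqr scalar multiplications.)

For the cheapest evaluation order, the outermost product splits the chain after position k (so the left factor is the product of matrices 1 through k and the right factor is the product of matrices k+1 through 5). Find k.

Adjacent pairs: M₁M₂ = 10·12·18 = 2160; M₂M₃ = 12·18·15 = 3240; M₃M₄ = 18·15·3 = 810; M₄M₅ = 15·3·15 = 675.
Length 3: M₁..M₃: k=1: 0+3240+10·12·15=5040; k=2: 2160+0+10·18·15=4860 → min 4860 | M₂..M₄: k=2: 0+810+12·18·3=1458; k=3: 3240+0+12·15·3=3780 → min 1458 | M₃..M₅: k=3: 0+675+18·15·15=4725; k=4: 810+0+18·3·15=1620 → min 1620.
Length 4: M₁..M₄: k=1: 0+1458+10·12·3=1818; k=2: 2160+810+10·18·3=3510; k=3: 4860+0+10·15·3=5310 → min 1818 | M₂..M₅: k=2: 0+1620+12·18·15=4860; k=3: 3240+675+12·15·15=6615; k=4: 1458+0+12·3·15=1998 → min 1998.
Top-level splits: k=1: (M₁..M₁)·(M₂..M₅) → 0+1998+10·12·15 = 3798; k=2: (M₁..M₂)·(M₃..M₅) → 2160+1620+10·18·15 = 6480; k=3: (M₁..M₃)·(M₄..M₅) → 4860+675+10·15·15 = 7785; k=4: (M₁..M₄)·(M₅..M₅) → 1818+0+10·3·15 = 2268.
Best split is after M₄, i.e. k = 4.

4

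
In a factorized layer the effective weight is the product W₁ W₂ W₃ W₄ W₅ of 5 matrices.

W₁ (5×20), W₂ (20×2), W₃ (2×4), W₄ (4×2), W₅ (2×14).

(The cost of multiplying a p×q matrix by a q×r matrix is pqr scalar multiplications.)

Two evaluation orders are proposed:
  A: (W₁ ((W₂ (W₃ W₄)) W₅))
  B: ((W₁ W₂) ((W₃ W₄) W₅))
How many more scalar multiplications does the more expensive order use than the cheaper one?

Order A = (W₁ ((W₂ (W₃ W₄)) W₅)): (W₃ W₄): 2×4 by 4×2 → 2×2, cost 2·4·2 = 16; (W₂ (W₃ W₄)): 20×2 by 2×2 → 20×2, cost 20·2·2 = 80; cumulative 96; ((W₂ (W₃ W₄)) W₅): 20×2 by 2×14 → 20×14, cost 20·2·14 = 560; cumulative 656; (W₁ ((W₂ (W₃ W₄)) W₅)): 5×20 by 20×14 → 5×14, cost 5·20·14 = 1400; cumulative 2056. Total 2056.
Order B = ((W₁ W₂) ((W₃ W₄) W₅)): (W₁ W₂): 5×20 by 20×2 → 5×2, cost 5·20·2 = 200; (W₃ W₄): 2×4 by 4×2 → 2×2, cost 2·4·2 = 16; ((W₃ W₄) W₅): 2×2 by 2×14 → 2×14, cost 2·2·14 = 56; cumulative 72; ((W₁ W₂) ((W₃ W₄) W₅)): 5×2 by 2×14 → 5×14, cost 5·2·14 = 140; cumulative 412. Total 412.
Difference: |2056 − 412| = 1644.

1644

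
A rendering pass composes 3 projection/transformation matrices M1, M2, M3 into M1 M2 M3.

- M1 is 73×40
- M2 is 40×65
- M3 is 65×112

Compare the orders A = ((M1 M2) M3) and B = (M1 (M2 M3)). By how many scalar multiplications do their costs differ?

103000

Order A = ((M1 M2) M3): (M1 M2): 73×40 by 40×65 → 73×65, cost 73·40·65 = 189800; ((M1 M2) M3): 73×65 by 65×112 → 73×112, cost 73·65·112 = 531440; cumulative 721240. Total 721240.
Order B = (M1 (M2 M3)): (M2 M3): 40×65 by 65×112 → 40×112, cost 40·65·112 = 291200; (M1 (M2 M3)): 73×40 by 40×112 → 73×112, cost 73·40·112 = 327040; cumulative 618240. Total 618240.
Difference: |721240 − 618240| = 103000.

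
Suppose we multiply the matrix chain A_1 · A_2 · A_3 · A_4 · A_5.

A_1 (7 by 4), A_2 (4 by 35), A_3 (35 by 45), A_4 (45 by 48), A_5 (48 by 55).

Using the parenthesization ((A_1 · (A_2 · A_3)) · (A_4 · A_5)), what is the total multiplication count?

143685

(A_2 · A_3): 4×35 by 35×45 → 4×45, cost 4·35·45 = 6300
(A_1 · (A_2 · A_3)): 7×4 by 4×45 → 7×45, cost 7·4·45 = 1260; cumulative 7560
(A_4 · A_5): 45×48 by 48×55 → 45×55, cost 45·48·55 = 118800
((A_1 · (A_2 · A_3)) · (A_4 · A_5)): 7×45 by 45×55 → 7×55, cost 7·45·55 = 17325; cumulative 143685
Total: 143685 scalar multiplications.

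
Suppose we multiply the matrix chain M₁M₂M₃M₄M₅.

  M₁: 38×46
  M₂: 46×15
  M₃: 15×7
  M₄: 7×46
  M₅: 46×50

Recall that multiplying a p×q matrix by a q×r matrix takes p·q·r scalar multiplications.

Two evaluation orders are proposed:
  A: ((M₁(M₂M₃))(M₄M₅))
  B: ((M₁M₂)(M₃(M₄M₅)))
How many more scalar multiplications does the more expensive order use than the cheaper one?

Order A = ((M₁(M₂M₃))(M₄M₅)): (M₂M₃): 46×15 by 15×7 → 46×7, cost 46·15·7 = 4830; (M₁(M₂M₃)): 38×46 by 46×7 → 38×7, cost 38·46·7 = 12236; cumulative 17066; (M₄M₅): 7×46 by 46×50 → 7×50, cost 7·46·50 = 16100; ((M₁(M₂M₃))(M₄M₅)): 38×7 by 7×50 → 38×50, cost 38·7·50 = 13300; cumulative 46466. Total 46466.
Order B = ((M₁M₂)(M₃(M₄M₅))): (M₁M₂): 38×46 by 46×15 → 38×15, cost 38·46·15 = 26220; (M₄M₅): 7×46 by 46×50 → 7×50, cost 7·46·50 = 16100; (M₃(M₄M₅)): 15×7 by 7×50 → 15×50, cost 15·7·50 = 5250; cumulative 21350; ((M₁M₂)(M₃(M₄M₅))): 38×15 by 15×50 → 38×50, cost 38·15·50 = 28500; cumulative 76070. Total 76070.
Difference: |46466 − 76070| = 29604.

29604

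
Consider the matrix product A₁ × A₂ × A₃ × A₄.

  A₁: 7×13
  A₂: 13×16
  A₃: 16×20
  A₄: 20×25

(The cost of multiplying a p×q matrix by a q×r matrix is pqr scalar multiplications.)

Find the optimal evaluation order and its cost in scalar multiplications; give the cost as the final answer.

7196

Adjacent pairs: A₁A₂ = 7·13·16 = 1456; A₂A₃ = 13·16·20 = 4160; A₃A₄ = 16·20·25 = 8000.
Length 3: A₁..A₃: k=1: 0+4160+7·13·20=5980; k=2: 1456+0+7·16·20=3696 → min 3696 | A₂..A₄: k=2: 0+8000+13·16·25=13200; k=3: 4160+0+13·20·25=10660 → min 10660.
Length 4: A₁..A₄: k=1: 0+10660+7·13·25=12935; k=2: 1456+8000+7·16·25=12256; k=3: 3696+0+7·20·25=7196 → min 7196.
Optimal parenthesization: (((A₁ × A₂) × A₃) × A₄) with cost 7196.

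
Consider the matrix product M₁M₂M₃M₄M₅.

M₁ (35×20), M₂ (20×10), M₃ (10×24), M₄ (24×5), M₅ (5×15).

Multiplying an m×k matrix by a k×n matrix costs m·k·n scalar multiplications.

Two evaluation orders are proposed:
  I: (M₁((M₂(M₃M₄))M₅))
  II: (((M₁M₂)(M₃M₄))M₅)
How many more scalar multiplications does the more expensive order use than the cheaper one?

Order I = (M₁((M₂(M₃M₄))M₅)): (M₃M₄): 10×24 by 24×5 → 10×5, cost 10·24·5 = 1200; (M₂(M₃M₄)): 20×10 by 10×5 → 20×5, cost 20·10·5 = 1000; cumulative 2200; ((M₂(M₃M₄))M₅): 20×5 by 5×15 → 20×15, cost 20·5·15 = 1500; cumulative 3700; (M₁((M₂(M₃M₄))M₅)): 35×20 by 20×15 → 35×15, cost 35·20·15 = 10500; cumulative 14200. Total 14200.
Order II = (((M₁M₂)(M₃M₄))M₅): (M₁M₂): 35×20 by 20×10 → 35×10, cost 35·20·10 = 7000; (M₃M₄): 10×24 by 24×5 → 10×5, cost 10·24·5 = 1200; ((M₁M₂)(M₃M₄)): 35×10 by 10×5 → 35×5, cost 35·10·5 = 1750; cumulative 9950; (((M₁M₂)(M₃M₄))M₅): 35×5 by 5×15 → 35×15, cost 35·5·15 = 2625; cumulative 12575. Total 12575.
Difference: |14200 − 12575| = 1625.

1625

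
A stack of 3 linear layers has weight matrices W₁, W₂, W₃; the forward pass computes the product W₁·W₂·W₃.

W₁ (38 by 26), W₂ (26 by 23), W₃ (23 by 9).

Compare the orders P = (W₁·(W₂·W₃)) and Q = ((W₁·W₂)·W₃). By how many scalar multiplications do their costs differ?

Order P = (W₁·(W₂·W₃)): (W₂·W₃): 26×23 by 23×9 → 26×9, cost 26·23·9 = 5382; (W₁·(W₂·W₃)): 38×26 by 26×9 → 38×9, cost 38·26·9 = 8892; cumulative 14274. Total 14274.
Order Q = ((W₁·W₂)·W₃): (W₁·W₂): 38×26 by 26×23 → 38×23, cost 38·26·23 = 22724; ((W₁·W₂)·W₃): 38×23 by 23×9 → 38×9, cost 38·23·9 = 7866; cumulative 30590. Total 30590.
Difference: |14274 − 30590| = 16316.

16316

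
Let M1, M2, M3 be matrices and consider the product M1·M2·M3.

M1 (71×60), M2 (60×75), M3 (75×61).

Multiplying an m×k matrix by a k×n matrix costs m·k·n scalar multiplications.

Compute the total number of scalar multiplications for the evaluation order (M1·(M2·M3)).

(M2·M3): 60×75 by 75×61 → 60×61, cost 60·75·61 = 274500
(M1·(M2·M3)): 71×60 by 60×61 → 71×61, cost 71·60·61 = 259860; cumulative 534360
Total: 534360 scalar multiplications.

534360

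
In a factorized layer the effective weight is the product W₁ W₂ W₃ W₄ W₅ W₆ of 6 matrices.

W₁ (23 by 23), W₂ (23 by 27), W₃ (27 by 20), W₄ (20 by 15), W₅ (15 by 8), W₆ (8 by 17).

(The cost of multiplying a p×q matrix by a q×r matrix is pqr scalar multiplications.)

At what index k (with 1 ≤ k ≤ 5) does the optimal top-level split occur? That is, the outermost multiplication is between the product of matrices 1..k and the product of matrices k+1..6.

Adjacent pairs: W₁W₂ = 23·23·27 = 14283; W₂W₃ = 23·27·20 = 12420; W₃W₄ = 27·20·15 = 8100; W₄W₅ = 20·15·8 = 2400; W₅W₆ = 15·8·17 = 2040.
Length 3: W₁..W₃: k=1: 0+12420+23·23·20=23000; k=2: 14283+0+23·27·20=26703 → min 23000 | W₂..W₄: k=2: 0+8100+23·27·15=17415; k=3: 12420+0+23·20·15=19320 → min 17415 | W₃..W₅: k=3: 0+2400+27·20·8=6720; k=4: 8100+0+27·15·8=11340 → min 6720 | W₄..W₆: k=4: 0+2040+20·15·17=7140; k=5: 2400+0+20·8·17=5120 → min 5120.
Length 4: W₁..W₄: k=1: 0+17415+23·23·15=25350; k=2: 14283+8100+23·27·15=31698; k=3: 23000+0+23·20·15=29900 → min 25350 | W₂..W₅: k=2: 0+6720+23·27·8=11688; k=3: 12420+2400+23·20·8=18500; k=4: 17415+0+23·15·8=20175 → min 11688 | W₃..W₆: k=3: 0+5120+27·20·17=14300; k=4: 8100+2040+27·15·17=17025; k=5: 6720+0+27·8·17=10392 → min 10392.
Length 5: W₁..W₅: k=1: 0+11688+23·23·8=15920; k=2: 14283+6720+23·27·8=25971; k=3: 23000+2400+23·20·8=29080; k=4: 25350+0+23·15·8=28110 → min 15920 | W₂..W₆: k=2: 0+10392+23·27·17=20949; k=3: 12420+5120+23·20·17=25360; k=4: 17415+2040+23·15·17=25320; k=5: 11688+0+23·8·17=14816 → min 14816.
Top-level splits: k=1: (W₁..W₁)·(W₂..W₆) → 0+14816+23·23·17 = 23809; k=2: (W₁..W₂)·(W₃..W₆) → 14283+10392+23·27·17 = 35232; k=3: (W₁..W₃)·(W₄..W₆) → 23000+5120+23·20·17 = 35940; k=4: (W₁..W₄)·(W₅..W₆) → 25350+2040+23·15·17 = 33255; k=5: (W₁..W₅)·(W₆..W₆) → 15920+0+23·8·17 = 19048.
Best split is after W₅, i.e. k = 5.

5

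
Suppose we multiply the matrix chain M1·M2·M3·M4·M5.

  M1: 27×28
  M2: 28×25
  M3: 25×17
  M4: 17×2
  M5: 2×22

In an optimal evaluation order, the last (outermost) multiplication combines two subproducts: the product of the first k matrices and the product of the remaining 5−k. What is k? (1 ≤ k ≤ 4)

Adjacent pairs: M1M2 = 27·28·25 = 18900; M2M3 = 28·25·17 = 11900; M3M4 = 25·17·2 = 850; M4M5 = 17·2·22 = 748.
Length 3: M1..M3: k=1: 0+11900+27·28·17=24752; k=2: 18900+0+27·25·17=30375 → min 24752 | M2..M4: k=2: 0+850+28·25·2=2250; k=3: 11900+0+28·17·2=12852 → min 2250 | M3..M5: k=3: 0+748+25·17·22=10098; k=4: 850+0+25·2·22=1950 → min 1950.
Length 4: M1..M4: k=1: 0+2250+27·28·2=3762; k=2: 18900+850+27·25·2=21100; k=3: 24752+0+27·17·2=25670 → min 3762 | M2..M5: k=2: 0+1950+28·25·22=17350; k=3: 11900+748+28·17·22=23120; k=4: 2250+0+28·2·22=3482 → min 3482.
Top-level splits: k=1: (M1..M1)·(M2..M5) → 0+3482+27·28·22 = 20114; k=2: (M1..M2)·(M3..M5) → 18900+1950+27·25·22 = 35700; k=3: (M1..M3)·(M4..M5) → 24752+748+27·17·22 = 35598; k=4: (M1..M4)·(M5..M5) → 3762+0+27·2·22 = 4950.
Best split is after M4, i.e. k = 4.

4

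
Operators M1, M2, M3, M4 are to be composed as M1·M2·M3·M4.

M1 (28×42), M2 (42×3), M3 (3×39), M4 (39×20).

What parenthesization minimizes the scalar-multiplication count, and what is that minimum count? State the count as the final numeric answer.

Adjacent pairs: M1M2 = 28·42·3 = 3528; M2M3 = 42·3·39 = 4914; M3M4 = 3·39·20 = 2340.
Length 3: M1..M3: k=1: 0+4914+28·42·39=50778; k=2: 3528+0+28·3·39=6804 → min 6804 | M2..M4: k=2: 0+2340+42·3·20=4860; k=3: 4914+0+42·39·20=37674 → min 4860.
Length 4: M1..M4: k=1: 0+4860+28·42·20=28380; k=2: 3528+2340+28·3·20=7548; k=3: 6804+0+28·39·20=28644 → min 7548.
Optimal parenthesization: ((M1·M2)·(M3·M4)) with cost 7548.

7548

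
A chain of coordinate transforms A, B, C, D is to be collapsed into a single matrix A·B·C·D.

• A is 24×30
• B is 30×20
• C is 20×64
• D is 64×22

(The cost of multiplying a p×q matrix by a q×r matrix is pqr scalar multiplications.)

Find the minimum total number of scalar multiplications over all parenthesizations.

53120

Adjacent pairs: AB = 24·30·20 = 14400; BC = 30·20·64 = 38400; CD = 20·64·22 = 28160.
Length 3: A..C: k=1: 0+38400+24·30·64=84480; k=2: 14400+0+24·20·64=45120 → min 45120 | B..D: k=2: 0+28160+30·20·22=41360; k=3: 38400+0+30·64·22=80640 → min 41360.
Length 4: A..D: k=1: 0+41360+24·30·22=57200; k=2: 14400+28160+24·20·22=53120; k=3: 45120+0+24·64·22=78912 → min 53120.
Optimal order: ((A·B)·(C·D)) with cost 53120.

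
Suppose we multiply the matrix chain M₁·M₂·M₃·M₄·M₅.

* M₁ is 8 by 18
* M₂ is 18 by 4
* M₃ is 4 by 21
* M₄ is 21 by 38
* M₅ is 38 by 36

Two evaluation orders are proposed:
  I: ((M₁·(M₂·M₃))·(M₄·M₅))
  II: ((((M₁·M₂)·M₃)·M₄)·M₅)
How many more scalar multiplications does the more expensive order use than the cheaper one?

20736

Order I = ((M₁·(M₂·M₃))·(M₄·M₅)): (M₂·M₃): 18×4 by 4×21 → 18×21, cost 18·4·21 = 1512; (M₁·(M₂·M₃)): 8×18 by 18×21 → 8×21, cost 8·18·21 = 3024; cumulative 4536; (M₄·M₅): 21×38 by 38×36 → 21×36, cost 21·38·36 = 28728; ((M₁·(M₂·M₃))·(M₄·M₅)): 8×21 by 21×36 → 8×36, cost 8·21·36 = 6048; cumulative 39312. Total 39312.
Order II = ((((M₁·M₂)·M₃)·M₄)·M₅): (M₁·M₂): 8×18 by 18×4 → 8×4, cost 8·18·4 = 576; ((M₁·M₂)·M₃): 8×4 by 4×21 → 8×21, cost 8·4·21 = 672; cumulative 1248; (((M₁·M₂)·M₃)·M₄): 8×21 by 21×38 → 8×38, cost 8·21·38 = 6384; cumulative 7632; ((((M₁·M₂)·M₃)·M₄)·M₅): 8×38 by 38×36 → 8×36, cost 8·38·36 = 10944; cumulative 18576. Total 18576.
Difference: |39312 − 18576| = 20736.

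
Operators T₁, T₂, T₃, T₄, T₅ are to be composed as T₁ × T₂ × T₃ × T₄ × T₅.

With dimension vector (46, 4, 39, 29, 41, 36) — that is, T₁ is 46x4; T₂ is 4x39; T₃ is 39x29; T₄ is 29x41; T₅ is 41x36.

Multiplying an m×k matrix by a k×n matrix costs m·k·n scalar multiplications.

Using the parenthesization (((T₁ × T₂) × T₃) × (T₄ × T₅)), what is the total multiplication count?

150030

(T₁ × T₂): 46×4 by 4×39 → 46×39, cost 46·4·39 = 7176
((T₁ × T₂) × T₃): 46×39 by 39×29 → 46×29, cost 46·39·29 = 52026; cumulative 59202
(T₄ × T₅): 29×41 by 41×36 → 29×36, cost 29·41·36 = 42804
(((T₁ × T₂) × T₃) × (T₄ × T₅)): 46×29 by 29×36 → 46×36, cost 46·29·36 = 48024; cumulative 150030
Total: 150030 scalar multiplications.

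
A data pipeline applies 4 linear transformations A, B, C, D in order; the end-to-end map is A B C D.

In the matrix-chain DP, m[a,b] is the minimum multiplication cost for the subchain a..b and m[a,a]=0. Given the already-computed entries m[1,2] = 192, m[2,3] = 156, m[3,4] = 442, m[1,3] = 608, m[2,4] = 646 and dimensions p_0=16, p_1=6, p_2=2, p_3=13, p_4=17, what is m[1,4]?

1178

m[1,4] = min over k∈[1,3] of m[1,k]+m[k+1,4]+p_{0}·p_k·p_{4}.
k=1: 0 + 646 + 16·6·17 = 2278; k=2: 192 + 442 + 16·2·17 = 1178; k=3: 608 + 0 + 16·13·17 = 4144.
Minimum: 1178 at k=2.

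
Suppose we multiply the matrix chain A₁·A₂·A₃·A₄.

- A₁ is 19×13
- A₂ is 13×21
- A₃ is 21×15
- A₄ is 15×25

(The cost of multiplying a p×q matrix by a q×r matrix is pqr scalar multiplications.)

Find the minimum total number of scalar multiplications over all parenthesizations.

14925

Adjacent pairs: A₁A₂ = 19·13·21 = 5187; A₂A₃ = 13·21·15 = 4095; A₃A₄ = 21·15·25 = 7875.
Length 3: A₁..A₃: k=1: 0+4095+19·13·15=7800; k=2: 5187+0+19·21·15=11172 → min 7800 | A₂..A₄: k=2: 0+7875+13·21·25=14700; k=3: 4095+0+13·15·25=8970 → min 8970.
Length 4: A₁..A₄: k=1: 0+8970+19·13·25=15145; k=2: 5187+7875+19·21·25=23037; k=3: 7800+0+19·15·25=14925 → min 14925.
Optimal order: ((A₁·(A₂·A₃))·A₄) with cost 14925.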